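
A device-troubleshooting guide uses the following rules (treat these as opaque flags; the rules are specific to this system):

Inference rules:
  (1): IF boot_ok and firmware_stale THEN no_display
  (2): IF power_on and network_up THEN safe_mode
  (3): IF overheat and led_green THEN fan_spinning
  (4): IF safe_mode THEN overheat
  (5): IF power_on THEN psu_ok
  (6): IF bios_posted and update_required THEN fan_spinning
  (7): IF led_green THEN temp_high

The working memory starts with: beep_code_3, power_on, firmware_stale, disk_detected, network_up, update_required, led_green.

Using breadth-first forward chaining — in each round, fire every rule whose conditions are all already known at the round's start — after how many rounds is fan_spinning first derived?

Round 1: (2) [IF power_on and network_up THEN safe_mode]; (5) [IF power_on THEN psu_ok]; (7) [IF led_green THEN temp_high]. Adds safe_mode, psu_ok, temp_high.
Round 2: (4) [IF safe_mode THEN overheat]. Adds overheat.
Round 3: (3) [IF overheat and led_green THEN fan_spinning]. Adds fan_spinning.
fan_spinning first appears in round 3.

3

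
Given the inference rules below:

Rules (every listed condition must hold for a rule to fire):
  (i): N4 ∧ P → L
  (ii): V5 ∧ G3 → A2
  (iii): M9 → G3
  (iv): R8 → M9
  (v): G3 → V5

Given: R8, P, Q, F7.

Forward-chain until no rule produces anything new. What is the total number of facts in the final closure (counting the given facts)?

8

Round 1: (iv) [R8 → M9]. Adds M9.
Round 2: (iii) [M9 → G3]. Adds G3.
Round 3: (v) [G3 → V5]. Adds V5.
Round 4: (ii) [V5 ∧ G3 → A2]. Adds A2.
Closure: {A2, F7, G3, M9, P, Q, R8, V5} — 8 facts.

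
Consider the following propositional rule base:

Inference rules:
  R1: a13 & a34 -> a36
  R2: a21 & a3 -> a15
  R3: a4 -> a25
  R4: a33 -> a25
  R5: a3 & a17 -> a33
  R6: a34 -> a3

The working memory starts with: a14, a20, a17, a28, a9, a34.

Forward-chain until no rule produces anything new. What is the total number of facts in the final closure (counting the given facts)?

[1] R6 [a34 -> a3]. ⇒ new: a3.
[2] R5 [a3 & a17 -> a33]. ⇒ new: a33.
[3] R4 [a33 -> a25]. ⇒ new: a25.
Closure: {a14, a17, a20, a25, a28, a3, a33, a34, a9} — 9 facts.

9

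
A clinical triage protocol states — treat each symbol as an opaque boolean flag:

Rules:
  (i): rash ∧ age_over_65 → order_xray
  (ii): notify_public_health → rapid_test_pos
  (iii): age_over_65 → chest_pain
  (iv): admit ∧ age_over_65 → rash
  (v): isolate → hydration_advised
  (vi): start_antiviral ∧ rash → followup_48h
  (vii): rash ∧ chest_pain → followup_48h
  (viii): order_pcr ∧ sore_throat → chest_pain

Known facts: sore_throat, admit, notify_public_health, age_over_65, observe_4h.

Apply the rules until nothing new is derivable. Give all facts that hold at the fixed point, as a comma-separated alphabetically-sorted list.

Round 1 fires (ii), (iii), (iv), giving rapid_test_pos, chest_pain, rash.
Round 2 fires (i), (vii), giving order_xray, followup_48h.

admit, age_over_65, chest_pain, followup_48h, notify_public_health, observe_4h, order_xray, rapid_test_pos, rash, sore_throat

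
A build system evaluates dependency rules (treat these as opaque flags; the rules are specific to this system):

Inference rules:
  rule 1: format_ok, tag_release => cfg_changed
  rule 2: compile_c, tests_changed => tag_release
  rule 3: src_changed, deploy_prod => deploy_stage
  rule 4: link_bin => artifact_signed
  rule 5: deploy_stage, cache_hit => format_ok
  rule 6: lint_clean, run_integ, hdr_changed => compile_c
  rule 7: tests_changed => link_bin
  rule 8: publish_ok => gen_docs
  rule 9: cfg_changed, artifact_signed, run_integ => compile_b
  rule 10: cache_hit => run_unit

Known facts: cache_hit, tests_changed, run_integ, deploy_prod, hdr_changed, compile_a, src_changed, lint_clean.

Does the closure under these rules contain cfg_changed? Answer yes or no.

Round 1 — rule 3, rule 6, rule 7, rule 10, derive deploy_stage, compile_c, link_bin, run_unit.
Round 2 — rule 2, rule 4, rule 5, derive tag_release, artifact_signed, format_ok.
Round 3 — rule 1, derive cfg_changed.
Round 4 — rule 9, derive compile_b.
cfg_changed appears in round 3, so it is derivable.

yes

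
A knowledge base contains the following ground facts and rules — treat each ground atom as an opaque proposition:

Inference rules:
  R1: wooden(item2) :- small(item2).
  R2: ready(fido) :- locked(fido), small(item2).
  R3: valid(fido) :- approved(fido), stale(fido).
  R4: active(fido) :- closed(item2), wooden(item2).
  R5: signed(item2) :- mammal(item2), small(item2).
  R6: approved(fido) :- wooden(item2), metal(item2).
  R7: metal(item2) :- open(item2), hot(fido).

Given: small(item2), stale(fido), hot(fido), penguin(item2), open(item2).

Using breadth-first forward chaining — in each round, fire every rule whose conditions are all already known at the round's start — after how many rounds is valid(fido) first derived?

3

Round 1: R1 [wooden(item2) :- small(item2).]; R7 [metal(item2) :- open(item2), hot(fido).]. New: wooden(item2), metal(item2).
Round 2: R6 [approved(fido) :- wooden(item2), metal(item2).]. New: approved(fido).
Round 3: R3 [valid(fido) :- approved(fido), stale(fido).]. New: valid(fido).
valid(fido) first appears in round 3.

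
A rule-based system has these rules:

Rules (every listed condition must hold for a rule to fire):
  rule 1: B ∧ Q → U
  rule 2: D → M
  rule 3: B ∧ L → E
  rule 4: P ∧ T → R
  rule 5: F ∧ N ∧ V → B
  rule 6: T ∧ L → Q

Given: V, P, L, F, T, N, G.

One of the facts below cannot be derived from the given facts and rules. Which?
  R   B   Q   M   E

M

Round 1 fires rule 4, rule 5, rule 6, giving R, B, Q.
Round 2 fires rule 1, rule 3, giving U, E.
Derived: B (round 1), Q (round 1), R (round 1), E (round 2). M never appears in any round.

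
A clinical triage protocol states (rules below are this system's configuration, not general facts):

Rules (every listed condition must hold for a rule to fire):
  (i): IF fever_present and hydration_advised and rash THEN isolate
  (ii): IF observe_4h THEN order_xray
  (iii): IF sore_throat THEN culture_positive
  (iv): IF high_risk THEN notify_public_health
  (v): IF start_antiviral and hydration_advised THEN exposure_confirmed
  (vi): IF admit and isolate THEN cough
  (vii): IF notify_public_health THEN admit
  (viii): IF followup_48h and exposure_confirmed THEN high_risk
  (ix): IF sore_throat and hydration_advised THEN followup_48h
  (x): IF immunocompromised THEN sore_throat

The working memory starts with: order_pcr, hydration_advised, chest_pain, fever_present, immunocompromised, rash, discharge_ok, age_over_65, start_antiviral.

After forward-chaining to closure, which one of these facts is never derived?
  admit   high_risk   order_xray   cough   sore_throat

order_xray

Round 1 fires (i), (v), (x), giving isolate, exposure_confirmed, sore_throat.
Round 2 fires (iii), (ix), giving culture_positive, followup_48h.
Round 3 fires (viii), giving high_risk.
Round 4 fires (iv), giving notify_public_health.
Round 5 fires (vii), giving admit.
Round 6 fires (vi), giving cough.
Derived: high_risk (round 3), sore_throat (round 1), cough (round 6), admit (round 5). order_xray never appears in any round.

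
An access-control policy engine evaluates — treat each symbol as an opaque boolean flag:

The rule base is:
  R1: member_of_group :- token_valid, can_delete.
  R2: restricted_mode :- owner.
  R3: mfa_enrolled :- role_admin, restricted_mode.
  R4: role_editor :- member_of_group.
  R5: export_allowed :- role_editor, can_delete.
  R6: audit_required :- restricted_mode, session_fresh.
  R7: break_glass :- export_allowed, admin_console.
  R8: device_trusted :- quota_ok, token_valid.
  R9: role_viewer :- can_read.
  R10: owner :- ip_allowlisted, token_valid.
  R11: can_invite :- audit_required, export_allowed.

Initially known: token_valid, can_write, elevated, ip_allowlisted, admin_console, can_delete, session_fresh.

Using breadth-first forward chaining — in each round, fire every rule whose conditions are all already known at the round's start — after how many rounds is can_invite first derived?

4

Round 1 — R1, R10, derive member_of_group, owner.
Round 2 — R2, R4, derive restricted_mode, role_editor.
Round 3 — R5, R6, derive export_allowed, audit_required.
Round 4 — R7, R11, derive break_glass, can_invite.
can_invite first appears in round 4.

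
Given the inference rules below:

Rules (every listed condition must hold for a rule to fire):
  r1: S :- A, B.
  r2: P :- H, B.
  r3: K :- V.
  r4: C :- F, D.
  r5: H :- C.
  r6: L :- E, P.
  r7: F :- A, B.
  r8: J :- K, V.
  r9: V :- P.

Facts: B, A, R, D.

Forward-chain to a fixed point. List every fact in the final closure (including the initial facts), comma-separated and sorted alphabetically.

Round 1: r1 [S :- A, B.]; r7 [F :- A, B.]. New: S, F.
Round 2: r4 [C :- F, D.]. New: C.
Round 3: r5 [H :- C.]. New: H.
Round 4: r2 [P :- H, B.]. New: P.
Round 5: r9 [V :- P.]. New: V.
Round 6: r3 [K :- V.]. New: K.
Round 7: r8 [J :- K, V.]. New: J.

A, B, C, D, F, H, J, K, P, R, S, V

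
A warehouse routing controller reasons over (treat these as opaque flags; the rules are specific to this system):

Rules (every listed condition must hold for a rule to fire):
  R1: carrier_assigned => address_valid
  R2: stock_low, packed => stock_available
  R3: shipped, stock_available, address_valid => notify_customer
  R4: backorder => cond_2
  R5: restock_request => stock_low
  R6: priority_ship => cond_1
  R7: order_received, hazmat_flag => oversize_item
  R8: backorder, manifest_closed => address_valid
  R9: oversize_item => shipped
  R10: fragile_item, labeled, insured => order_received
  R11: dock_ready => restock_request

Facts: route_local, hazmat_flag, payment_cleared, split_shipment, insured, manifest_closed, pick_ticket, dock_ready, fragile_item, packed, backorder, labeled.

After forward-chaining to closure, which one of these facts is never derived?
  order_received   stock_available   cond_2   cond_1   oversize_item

cond_1

[1] R4 [backorder => cond_2]; R8 [backorder, manifest_closed => address_valid]; R10 [fragile_item, labeled, insured => order_received]; R11 [dock_ready => restock_request]. ⇒ new: cond_2, address_valid, order_received, restock_request.
[2] R5 [restock_request => stock_low]; R7 [order_received, hazmat_flag => oversize_item]. ⇒ new: stock_low, oversize_item.
[3] R2 [stock_low, packed => stock_available]; R9 [oversize_item => shipped]. ⇒ new: stock_available, shipped.
[4] R3 [shipped, stock_available, address_valid => notify_customer]. ⇒ new: notify_customer.
Derived: order_received (round 1), stock_available (round 3), cond_2 (round 1), oversize_item (round 2). cond_1 never appears in any round.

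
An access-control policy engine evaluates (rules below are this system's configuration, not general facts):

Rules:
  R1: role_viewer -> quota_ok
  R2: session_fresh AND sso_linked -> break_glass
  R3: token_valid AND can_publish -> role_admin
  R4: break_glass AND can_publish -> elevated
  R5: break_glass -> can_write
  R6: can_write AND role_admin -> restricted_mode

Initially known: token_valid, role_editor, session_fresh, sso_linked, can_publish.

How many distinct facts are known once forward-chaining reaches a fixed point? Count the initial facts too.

Round 1: R2 [session_fresh AND sso_linked -> break_glass]; R3 [token_valid AND can_publish -> role_admin]. Adds break_glass, role_admin.
Round 2: R4 [break_glass AND can_publish -> elevated]; R5 [break_glass -> can_write]. Adds elevated, can_write.
Round 3: R6 [can_write AND role_admin -> restricted_mode]. Adds restricted_mode.
Closure: {break_glass, can_publish, can_write, elevated, restricted_mode, role_admin, role_editor, session_fresh, sso_linked, token_valid} — 10 facts.

10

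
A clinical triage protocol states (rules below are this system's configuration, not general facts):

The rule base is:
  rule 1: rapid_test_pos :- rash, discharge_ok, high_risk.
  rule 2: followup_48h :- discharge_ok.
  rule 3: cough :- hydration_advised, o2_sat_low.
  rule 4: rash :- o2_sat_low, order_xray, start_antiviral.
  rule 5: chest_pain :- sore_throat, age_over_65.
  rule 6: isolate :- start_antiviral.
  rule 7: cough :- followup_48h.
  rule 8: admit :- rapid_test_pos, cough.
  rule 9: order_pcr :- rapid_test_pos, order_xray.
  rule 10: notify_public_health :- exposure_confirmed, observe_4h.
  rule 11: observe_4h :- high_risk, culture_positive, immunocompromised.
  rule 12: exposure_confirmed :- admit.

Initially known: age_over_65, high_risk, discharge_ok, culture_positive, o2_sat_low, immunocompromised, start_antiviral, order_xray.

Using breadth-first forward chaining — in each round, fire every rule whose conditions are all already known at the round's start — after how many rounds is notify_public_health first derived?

5

[1] rule 2 [followup_48h :- discharge_ok.]; rule 4 [rash :- o2_sat_low, order_xray, start_antiviral.]; rule 6 [isolate :- start_antiviral.]; rule 11 [observe_4h :- high_risk, culture_positive, immunocompromised.]. ⇒ new: followup_48h, rash, isolate, observe_4h.
[2] rule 1 [rapid_test_pos :- rash, discharge_ok, high_risk.]; rule 7 [cough :- followup_48h.]. ⇒ new: rapid_test_pos, cough.
[3] rule 8 [admit :- rapid_test_pos, cough.]; rule 9 [order_pcr :- rapid_test_pos, order_xray.]. ⇒ new: admit, order_pcr.
[4] rule 12 [exposure_confirmed :- admit.]. ⇒ new: exposure_confirmed.
[5] rule 10 [notify_public_health :- exposure_confirmed, observe_4h.]. ⇒ new: notify_public_health.
notify_public_health first appears in round 5.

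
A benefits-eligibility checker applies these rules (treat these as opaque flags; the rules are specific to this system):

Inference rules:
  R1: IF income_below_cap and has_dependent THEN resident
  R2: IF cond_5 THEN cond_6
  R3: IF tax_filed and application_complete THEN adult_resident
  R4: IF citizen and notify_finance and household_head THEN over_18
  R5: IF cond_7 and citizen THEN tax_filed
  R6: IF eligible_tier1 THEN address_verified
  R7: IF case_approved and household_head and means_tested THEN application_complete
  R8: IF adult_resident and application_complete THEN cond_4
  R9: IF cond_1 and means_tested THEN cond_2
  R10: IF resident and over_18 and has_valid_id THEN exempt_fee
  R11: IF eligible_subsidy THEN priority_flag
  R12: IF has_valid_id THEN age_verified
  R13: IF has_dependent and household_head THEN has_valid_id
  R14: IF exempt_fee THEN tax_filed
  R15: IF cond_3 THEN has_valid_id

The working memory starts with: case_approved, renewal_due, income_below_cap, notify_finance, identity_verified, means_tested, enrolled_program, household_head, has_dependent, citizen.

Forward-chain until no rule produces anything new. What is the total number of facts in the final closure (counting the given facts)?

19

Round 1: R1 [IF income_below_cap and has_dependent THEN resident]; R4 [IF citizen and notify_finance and household_head THEN over_18]; R7 [IF case_approved and household_head and means_tested THEN application_complete]; R13 [IF has_dependent and household_head THEN has_valid_id]. New: resident, over_18, application_complete, has_valid_id.
Round 2: R10 [IF resident and over_18 and has_valid_id THEN exempt_fee]; R12 [IF has_valid_id THEN age_verified]. New: exempt_fee, age_verified.
Round 3: R14 [IF exempt_fee THEN tax_filed]. New: tax_filed.
Round 4: R3 [IF tax_filed and application_complete THEN adult_resident]. New: adult_resident.
Round 5: R8 [IF adult_resident and application_complete THEN cond_4]. New: cond_4.
Closure: {adult_resident, age_verified, application_complete, case_approved, citizen, cond_4, enrolled_program, exempt_fee, has_dependent, has_valid_id, household_head, identity_verified, income_below_cap, means_tested, notify_finance, over_18, renewal_due, resident, tax_filed} — 19 facts.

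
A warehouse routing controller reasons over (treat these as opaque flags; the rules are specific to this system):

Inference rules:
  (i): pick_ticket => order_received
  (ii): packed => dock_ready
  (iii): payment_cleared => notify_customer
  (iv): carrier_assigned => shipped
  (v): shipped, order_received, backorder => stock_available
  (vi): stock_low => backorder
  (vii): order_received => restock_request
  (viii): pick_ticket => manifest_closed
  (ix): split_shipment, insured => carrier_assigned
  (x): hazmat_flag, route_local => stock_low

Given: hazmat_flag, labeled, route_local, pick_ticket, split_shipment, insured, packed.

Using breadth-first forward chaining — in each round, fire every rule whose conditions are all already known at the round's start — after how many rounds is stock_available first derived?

3

[1] (i) [pick_ticket => order_received]; (ii) [packed => dock_ready]; (viii) [pick_ticket => manifest_closed]; (ix) [split_shipment, insured => carrier_assigned]; (x) [hazmat_flag, route_local => stock_low]. ⇒ new: order_received, dock_ready, manifest_closed, carrier_assigned, stock_low.
[2] (iv) [carrier_assigned => shipped]; (vi) [stock_low => backorder]; (vii) [order_received => restock_request]. ⇒ new: shipped, backorder, restock_request.
[3] (v) [shipped, order_received, backorder => stock_available]. ⇒ new: stock_available.
stock_available first appears in round 3.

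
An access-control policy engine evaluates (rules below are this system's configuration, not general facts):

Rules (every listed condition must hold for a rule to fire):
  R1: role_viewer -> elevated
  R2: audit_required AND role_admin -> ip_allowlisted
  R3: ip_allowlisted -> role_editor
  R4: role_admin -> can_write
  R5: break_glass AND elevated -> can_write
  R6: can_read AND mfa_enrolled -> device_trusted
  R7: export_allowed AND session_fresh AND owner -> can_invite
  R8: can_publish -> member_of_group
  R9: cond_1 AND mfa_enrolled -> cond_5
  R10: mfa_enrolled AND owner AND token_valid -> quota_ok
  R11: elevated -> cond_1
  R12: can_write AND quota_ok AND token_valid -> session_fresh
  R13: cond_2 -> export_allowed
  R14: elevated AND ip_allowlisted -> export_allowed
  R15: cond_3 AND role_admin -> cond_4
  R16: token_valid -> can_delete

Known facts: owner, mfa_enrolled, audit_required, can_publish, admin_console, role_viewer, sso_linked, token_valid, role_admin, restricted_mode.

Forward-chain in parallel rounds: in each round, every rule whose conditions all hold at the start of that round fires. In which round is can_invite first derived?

Round 1: R1 [role_viewer -> elevated]; R2 [audit_required AND role_admin -> ip_allowlisted]; R4 [role_admin -> can_write]; R8 [can_publish -> member_of_group]; R10 [mfa_enrolled AND owner AND token_valid -> quota_ok]; R16 [token_valid -> can_delete]. Adds elevated, ip_allowlisted, can_write, member_of_group, quota_ok, can_delete.
Round 2: R3 [ip_allowlisted -> role_editor]; R11 [elevated -> cond_1]; R12 [can_write AND quota_ok AND token_valid -> session_fresh]; R14 [elevated AND ip_allowlisted -> export_allowed]. Adds role_editor, cond_1, session_fresh, export_allowed.
Round 3: R7 [export_allowed AND session_fresh AND owner -> can_invite]; R9 [cond_1 AND mfa_enrolled -> cond_5]. Adds can_invite, cond_5.
can_invite first appears in round 3.

3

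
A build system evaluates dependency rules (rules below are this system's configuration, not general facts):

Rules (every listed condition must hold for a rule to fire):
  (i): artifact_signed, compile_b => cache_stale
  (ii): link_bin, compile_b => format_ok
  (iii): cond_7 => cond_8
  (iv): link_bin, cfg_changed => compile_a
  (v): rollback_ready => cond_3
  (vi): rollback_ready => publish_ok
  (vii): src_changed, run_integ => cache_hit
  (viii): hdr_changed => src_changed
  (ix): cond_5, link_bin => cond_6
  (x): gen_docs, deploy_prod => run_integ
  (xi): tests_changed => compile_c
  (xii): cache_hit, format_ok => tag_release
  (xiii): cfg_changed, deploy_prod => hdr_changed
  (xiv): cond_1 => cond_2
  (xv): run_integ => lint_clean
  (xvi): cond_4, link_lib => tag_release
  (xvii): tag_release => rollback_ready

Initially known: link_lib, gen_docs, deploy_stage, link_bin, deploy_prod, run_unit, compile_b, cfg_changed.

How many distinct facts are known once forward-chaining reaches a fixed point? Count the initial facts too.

19

[1] (ii) [link_bin, compile_b => format_ok]; (iv) [link_bin, cfg_changed => compile_a]; (x) [gen_docs, deploy_prod => run_integ]; (xiii) [cfg_changed, deploy_prod => hdr_changed]. ⇒ new: format_ok, compile_a, run_integ, hdr_changed.
[2] (viii) [hdr_changed => src_changed]; (xv) [run_integ => lint_clean]. ⇒ new: src_changed, lint_clean.
[3] (vii) [src_changed, run_integ => cache_hit]. ⇒ new: cache_hit.
[4] (xii) [cache_hit, format_ok => tag_release]. ⇒ new: tag_release.
[5] (xvii) [tag_release => rollback_ready]. ⇒ new: rollback_ready.
[6] (v) [rollback_ready => cond_3]; (vi) [rollback_ready => publish_ok]. ⇒ new: cond_3, publish_ok.
Closure: {cache_hit, cfg_changed, compile_a, compile_b, cond_3, deploy_prod, deploy_stage, format_ok, gen_docs, hdr_changed, link_bin, link_lib, lint_clean, publish_ok, rollback_ready, run_integ, run_unit, src_changed, tag_release} — 19 facts.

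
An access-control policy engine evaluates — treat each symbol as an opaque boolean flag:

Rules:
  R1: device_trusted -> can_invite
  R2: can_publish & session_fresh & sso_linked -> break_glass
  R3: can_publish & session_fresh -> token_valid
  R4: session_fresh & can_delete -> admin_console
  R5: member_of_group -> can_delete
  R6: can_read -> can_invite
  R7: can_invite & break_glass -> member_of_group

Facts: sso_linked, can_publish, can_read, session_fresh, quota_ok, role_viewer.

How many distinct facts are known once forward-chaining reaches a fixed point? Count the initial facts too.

12

[1] R2 [can_publish & session_fresh & sso_linked -> break_glass]; R3 [can_publish & session_fresh -> token_valid]; R6 [can_read -> can_invite]. ⇒ new: break_glass, token_valid, can_invite.
[2] R7 [can_invite & break_glass -> member_of_group]. ⇒ new: member_of_group.
[3] R5 [member_of_group -> can_delete]. ⇒ new: can_delete.
[4] R4 [session_fresh & can_delete -> admin_console]. ⇒ new: admin_console.
Closure: {admin_console, break_glass, can_delete, can_invite, can_publish, can_read, member_of_group, quota_ok, role_viewer, session_fresh, sso_linked, token_valid} — 12 facts.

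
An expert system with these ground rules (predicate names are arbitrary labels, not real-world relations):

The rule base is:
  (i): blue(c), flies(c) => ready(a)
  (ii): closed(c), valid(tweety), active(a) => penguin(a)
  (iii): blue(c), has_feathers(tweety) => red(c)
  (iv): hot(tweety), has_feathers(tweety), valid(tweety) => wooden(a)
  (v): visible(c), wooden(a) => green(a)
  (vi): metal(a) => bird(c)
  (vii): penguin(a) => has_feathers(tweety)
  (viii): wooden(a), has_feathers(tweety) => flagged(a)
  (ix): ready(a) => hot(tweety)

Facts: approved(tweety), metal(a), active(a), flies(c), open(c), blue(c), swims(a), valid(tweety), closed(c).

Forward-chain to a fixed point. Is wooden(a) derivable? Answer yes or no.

Round 1 fires (i), (ii), (vi), giving ready(a), penguin(a), bird(c).
Round 2 fires (vii), (ix), giving has_feathers(tweety), hot(tweety).
Round 3 fires (iii), (iv), giving red(c), wooden(a).
Round 4 fires (viii), giving flagged(a).
wooden(a) appears in round 3, so it is derivable.

yes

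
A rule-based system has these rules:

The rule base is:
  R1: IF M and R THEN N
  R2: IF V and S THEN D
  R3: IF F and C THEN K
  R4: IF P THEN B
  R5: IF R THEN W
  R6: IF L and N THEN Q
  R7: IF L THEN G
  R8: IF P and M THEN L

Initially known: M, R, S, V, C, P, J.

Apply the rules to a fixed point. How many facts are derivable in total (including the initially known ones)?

14

Round 1: R1 [IF M and R THEN N]; R2 [IF V and S THEN D]; R4 [IF P THEN B]; R5 [IF R THEN W]; R8 [IF P and M THEN L]. Adds N, D, B, W, L.
Round 2: R6 [IF L and N THEN Q]; R7 [IF L THEN G]. Adds Q, G.
Closure: {B, C, D, G, J, L, M, N, P, Q, R, S, V, W} — 14 facts.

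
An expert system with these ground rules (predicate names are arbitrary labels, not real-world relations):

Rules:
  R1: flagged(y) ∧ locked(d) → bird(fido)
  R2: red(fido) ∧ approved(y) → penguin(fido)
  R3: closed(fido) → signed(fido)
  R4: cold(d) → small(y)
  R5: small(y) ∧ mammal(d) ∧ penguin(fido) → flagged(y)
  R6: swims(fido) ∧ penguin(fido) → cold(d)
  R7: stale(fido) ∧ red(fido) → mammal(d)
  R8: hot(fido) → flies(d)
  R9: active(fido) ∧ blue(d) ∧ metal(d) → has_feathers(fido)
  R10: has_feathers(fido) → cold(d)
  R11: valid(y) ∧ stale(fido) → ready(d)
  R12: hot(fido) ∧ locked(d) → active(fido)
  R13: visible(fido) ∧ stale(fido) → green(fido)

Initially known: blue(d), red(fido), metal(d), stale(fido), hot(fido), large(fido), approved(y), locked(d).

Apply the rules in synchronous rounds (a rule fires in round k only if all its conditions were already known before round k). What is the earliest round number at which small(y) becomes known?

4

[1] R2 [red(fido) ∧ approved(y) → penguin(fido)]; R7 [stale(fido) ∧ red(fido) → mammal(d)]; R8 [hot(fido) → flies(d)]; R12 [hot(fido) ∧ locked(d) → active(fido)]. ⇒ new: penguin(fido), mammal(d), flies(d), active(fido).
[2] R9 [active(fido) ∧ blue(d) ∧ metal(d) → has_feathers(fido)]. ⇒ new: has_feathers(fido).
[3] R10 [has_feathers(fido) → cold(d)]. ⇒ new: cold(d).
[4] R4 [cold(d) → small(y)]. ⇒ new: small(y).
small(y) first appears in round 4.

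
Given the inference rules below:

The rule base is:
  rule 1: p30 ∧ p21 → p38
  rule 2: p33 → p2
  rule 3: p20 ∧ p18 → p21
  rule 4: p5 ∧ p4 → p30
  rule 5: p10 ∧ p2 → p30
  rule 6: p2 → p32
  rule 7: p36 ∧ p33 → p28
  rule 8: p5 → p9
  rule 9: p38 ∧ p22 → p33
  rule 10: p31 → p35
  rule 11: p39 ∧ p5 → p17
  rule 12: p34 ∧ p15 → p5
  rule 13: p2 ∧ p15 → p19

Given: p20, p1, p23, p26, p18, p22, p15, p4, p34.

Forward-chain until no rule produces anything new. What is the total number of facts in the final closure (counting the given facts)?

Round 1 fires rule 3, rule 12, giving p21, p5.
Round 2 fires rule 4, rule 8, giving p30, p9.
Round 3 fires rule 1, giving p38.
Round 4 fires rule 9, giving p33.
Round 5 fires rule 2, giving p2.
Round 6 fires rule 6, rule 13, giving p32, p19.
Closure: {p1, p15, p18, p19, p2, p20, p21, p22, p23, p26, p30, p32, p33, p34, p38, p4, p5, p9} — 18 facts.

18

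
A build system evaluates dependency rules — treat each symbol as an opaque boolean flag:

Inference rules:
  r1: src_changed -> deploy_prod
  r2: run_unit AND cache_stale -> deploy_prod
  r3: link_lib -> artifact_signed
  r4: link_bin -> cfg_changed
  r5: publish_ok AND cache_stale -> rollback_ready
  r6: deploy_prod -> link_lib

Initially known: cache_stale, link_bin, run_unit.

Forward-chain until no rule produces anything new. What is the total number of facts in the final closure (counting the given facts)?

[1] r2 [run_unit AND cache_stale -> deploy_prod]; r4 [link_bin -> cfg_changed]. ⇒ new: deploy_prod, cfg_changed.
[2] r6 [deploy_prod -> link_lib]. ⇒ new: link_lib.
[3] r3 [link_lib -> artifact_signed]. ⇒ new: artifact_signed.
Closure: {artifact_signed, cache_stale, cfg_changed, deploy_prod, link_bin, link_lib, run_unit} — 7 facts.

7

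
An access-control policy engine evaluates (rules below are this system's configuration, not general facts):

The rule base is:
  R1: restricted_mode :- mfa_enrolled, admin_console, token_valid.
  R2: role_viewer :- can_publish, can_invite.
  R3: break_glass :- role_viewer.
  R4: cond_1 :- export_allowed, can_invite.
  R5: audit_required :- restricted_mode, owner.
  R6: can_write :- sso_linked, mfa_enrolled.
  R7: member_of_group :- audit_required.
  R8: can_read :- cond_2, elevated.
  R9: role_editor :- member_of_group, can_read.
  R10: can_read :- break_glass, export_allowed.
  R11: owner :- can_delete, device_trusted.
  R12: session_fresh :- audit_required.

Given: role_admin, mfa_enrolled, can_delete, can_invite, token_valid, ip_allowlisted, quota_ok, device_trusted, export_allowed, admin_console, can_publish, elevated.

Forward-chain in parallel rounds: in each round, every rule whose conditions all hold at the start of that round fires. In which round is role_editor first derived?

4

Round 1: R1 [restricted_mode :- mfa_enrolled, admin_console, token_valid.]; R2 [role_viewer :- can_publish, can_invite.]; R4 [cond_1 :- export_allowed, can_invite.]; R11 [owner :- can_delete, device_trusted.]. Adds restricted_mode, role_viewer, cond_1, owner.
Round 2: R3 [break_glass :- role_viewer.]; R5 [audit_required :- restricted_mode, owner.]. Adds break_glass, audit_required.
Round 3: R7 [member_of_group :- audit_required.]; R10 [can_read :- break_glass, export_allowed.]; R12 [session_fresh :- audit_required.]. Adds member_of_group, can_read, session_fresh.
Round 4: R9 [role_editor :- member_of_group, can_read.]. Adds role_editor.
role_editor first appears in round 4.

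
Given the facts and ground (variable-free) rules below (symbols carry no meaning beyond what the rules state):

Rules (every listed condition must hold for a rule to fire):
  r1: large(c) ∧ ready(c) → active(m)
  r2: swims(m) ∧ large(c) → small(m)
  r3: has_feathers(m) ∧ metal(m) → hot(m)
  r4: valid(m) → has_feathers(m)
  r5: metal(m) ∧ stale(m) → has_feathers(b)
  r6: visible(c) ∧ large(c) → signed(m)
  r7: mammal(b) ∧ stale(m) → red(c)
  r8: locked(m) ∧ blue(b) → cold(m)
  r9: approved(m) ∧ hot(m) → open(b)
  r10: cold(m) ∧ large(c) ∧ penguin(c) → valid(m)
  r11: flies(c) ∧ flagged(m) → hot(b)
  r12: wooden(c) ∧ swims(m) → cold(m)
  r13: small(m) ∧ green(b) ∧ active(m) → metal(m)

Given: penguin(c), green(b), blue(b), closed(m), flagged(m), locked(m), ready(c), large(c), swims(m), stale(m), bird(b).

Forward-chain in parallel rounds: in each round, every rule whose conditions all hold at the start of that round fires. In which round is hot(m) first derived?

4

Round 1: r1 [large(c) ∧ ready(c) → active(m)]; r2 [swims(m) ∧ large(c) → small(m)]; r8 [locked(m) ∧ blue(b) → cold(m)]. Adds active(m), small(m), cold(m).
Round 2: r10 [cold(m) ∧ large(c) ∧ penguin(c) → valid(m)]; r13 [small(m) ∧ green(b) ∧ active(m) → metal(m)]. Adds valid(m), metal(m).
Round 3: r4 [valid(m) → has_feathers(m)]; r5 [metal(m) ∧ stale(m) → has_feathers(b)]. Adds has_feathers(m), has_feathers(b).
Round 4: r3 [has_feathers(m) ∧ metal(m) → hot(m)]. Adds hot(m).
hot(m) first appears in round 4.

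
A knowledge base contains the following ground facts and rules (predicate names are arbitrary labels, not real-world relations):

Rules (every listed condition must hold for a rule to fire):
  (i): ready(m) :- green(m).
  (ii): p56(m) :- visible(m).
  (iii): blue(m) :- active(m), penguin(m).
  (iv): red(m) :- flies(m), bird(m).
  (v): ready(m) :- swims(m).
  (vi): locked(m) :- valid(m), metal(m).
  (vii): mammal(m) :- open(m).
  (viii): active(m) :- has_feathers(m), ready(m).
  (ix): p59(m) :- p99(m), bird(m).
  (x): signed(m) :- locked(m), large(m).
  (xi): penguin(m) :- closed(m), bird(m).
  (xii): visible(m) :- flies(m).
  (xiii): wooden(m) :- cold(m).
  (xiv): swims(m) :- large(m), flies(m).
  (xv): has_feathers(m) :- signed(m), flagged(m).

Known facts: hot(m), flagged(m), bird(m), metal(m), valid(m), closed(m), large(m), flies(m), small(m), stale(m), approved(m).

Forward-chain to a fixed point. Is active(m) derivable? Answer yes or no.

yes

Round 1 — (iv), (vi), (xi), (xii), (xiv), derive red(m), locked(m), penguin(m), visible(m), swims(m).
Round 2 — (ii), (v), (x), derive p56(m), ready(m), signed(m).
Round 3 — (xv), derive has_feathers(m).
Round 4 — (viii), derive active(m).
Round 5 — (iii), derive blue(m).
active(m) appears in round 4, so it is derivable.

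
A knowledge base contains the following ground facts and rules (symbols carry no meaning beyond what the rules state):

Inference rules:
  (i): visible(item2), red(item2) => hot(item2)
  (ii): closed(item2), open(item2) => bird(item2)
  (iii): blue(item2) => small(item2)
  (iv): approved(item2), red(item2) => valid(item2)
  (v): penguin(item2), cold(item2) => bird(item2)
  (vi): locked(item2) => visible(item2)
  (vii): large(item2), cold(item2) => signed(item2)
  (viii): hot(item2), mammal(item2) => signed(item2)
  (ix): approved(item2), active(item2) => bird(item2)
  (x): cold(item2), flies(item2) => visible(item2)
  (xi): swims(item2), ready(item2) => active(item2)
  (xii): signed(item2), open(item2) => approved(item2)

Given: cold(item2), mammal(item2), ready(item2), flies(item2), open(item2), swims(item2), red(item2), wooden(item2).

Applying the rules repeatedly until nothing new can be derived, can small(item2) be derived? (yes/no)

no

Round 1: (x) [cold(item2), flies(item2) => visible(item2)]; (xi) [swims(item2), ready(item2) => active(item2)]. Adds visible(item2), active(item2).
Round 2: (i) [visible(item2), red(item2) => hot(item2)]. Adds hot(item2).
Round 3: (viii) [hot(item2), mammal(item2) => signed(item2)]. Adds signed(item2).
Round 4: (xii) [signed(item2), open(item2) => approved(item2)]. Adds approved(item2).
Round 5: (iv) [approved(item2), red(item2) => valid(item2)]; (ix) [approved(item2), active(item2) => bird(item2)]. Adds valid(item2), bird(item2).
Fixed point reached. small(item2) is concluded only by (iii); (iii) needs blue(item2) (never derived).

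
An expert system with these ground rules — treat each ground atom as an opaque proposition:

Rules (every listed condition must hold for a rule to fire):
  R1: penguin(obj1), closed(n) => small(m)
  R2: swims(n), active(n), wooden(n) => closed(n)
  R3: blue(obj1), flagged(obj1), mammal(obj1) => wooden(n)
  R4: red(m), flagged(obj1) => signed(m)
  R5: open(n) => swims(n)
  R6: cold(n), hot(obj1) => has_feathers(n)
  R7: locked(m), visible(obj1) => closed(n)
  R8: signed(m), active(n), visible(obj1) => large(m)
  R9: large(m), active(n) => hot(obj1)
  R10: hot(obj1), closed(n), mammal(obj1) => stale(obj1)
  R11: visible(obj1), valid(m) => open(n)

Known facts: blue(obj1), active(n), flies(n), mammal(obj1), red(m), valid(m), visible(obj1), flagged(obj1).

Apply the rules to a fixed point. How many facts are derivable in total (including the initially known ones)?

Round 1: R3 [blue(obj1), flagged(obj1), mammal(obj1) => wooden(n)]; R4 [red(m), flagged(obj1) => signed(m)]; R11 [visible(obj1), valid(m) => open(n)]. Adds wooden(n), signed(m), open(n).
Round 2: R5 [open(n) => swims(n)]; R8 [signed(m), active(n), visible(obj1) => large(m)]. Adds swims(n), large(m).
Round 3: R2 [swims(n), active(n), wooden(n) => closed(n)]; R9 [large(m), active(n) => hot(obj1)]. Adds closed(n), hot(obj1).
Round 4: R10 [hot(obj1), closed(n), mammal(obj1) => stale(obj1)]. Adds stale(obj1).
Closure: {active(n), blue(obj1), closed(n), flagged(obj1), flies(n), hot(obj1), large(m), mammal(obj1), open(n), red(m), signed(m), stale(obj1), swims(n), valid(m), visible(obj1), wooden(n)} — 16 facts.

16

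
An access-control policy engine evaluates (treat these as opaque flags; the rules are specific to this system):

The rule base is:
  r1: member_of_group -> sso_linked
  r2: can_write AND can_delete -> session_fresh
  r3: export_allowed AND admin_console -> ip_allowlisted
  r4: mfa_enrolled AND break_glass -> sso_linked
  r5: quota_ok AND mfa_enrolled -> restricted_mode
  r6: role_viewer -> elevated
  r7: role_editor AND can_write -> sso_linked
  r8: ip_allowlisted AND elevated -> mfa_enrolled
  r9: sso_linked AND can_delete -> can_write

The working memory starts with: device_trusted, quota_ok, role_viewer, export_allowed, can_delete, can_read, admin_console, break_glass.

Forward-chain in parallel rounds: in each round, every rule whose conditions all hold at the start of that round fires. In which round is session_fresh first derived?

Round 1 — r3, r6, derive ip_allowlisted, elevated.
Round 2 — r8, derive mfa_enrolled.
Round 3 — r4, r5, derive sso_linked, restricted_mode.
Round 4 — r9, derive can_write.
Round 5 — r2, derive session_fresh.
session_fresh first appears in round 5.

5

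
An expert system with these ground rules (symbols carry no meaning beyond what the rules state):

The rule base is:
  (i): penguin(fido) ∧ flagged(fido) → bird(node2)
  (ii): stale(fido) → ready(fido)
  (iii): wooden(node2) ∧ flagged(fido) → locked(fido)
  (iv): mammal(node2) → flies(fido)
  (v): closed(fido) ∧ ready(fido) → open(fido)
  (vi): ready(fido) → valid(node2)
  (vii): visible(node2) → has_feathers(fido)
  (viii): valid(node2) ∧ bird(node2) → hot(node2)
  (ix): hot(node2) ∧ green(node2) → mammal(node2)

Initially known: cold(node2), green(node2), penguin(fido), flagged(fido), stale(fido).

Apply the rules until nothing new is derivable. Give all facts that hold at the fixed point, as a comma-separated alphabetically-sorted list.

bird(node2), cold(node2), flagged(fido), flies(fido), green(node2), hot(node2), mammal(node2), penguin(fido), ready(fido), stale(fido), valid(node2)

Round 1 fires (i), (ii), giving bird(node2), ready(fido).
Round 2 fires (vi), giving valid(node2).
Round 3 fires (viii), giving hot(node2).
Round 4 fires (ix), giving mammal(node2).
Round 5 fires (iv), giving flies(fido).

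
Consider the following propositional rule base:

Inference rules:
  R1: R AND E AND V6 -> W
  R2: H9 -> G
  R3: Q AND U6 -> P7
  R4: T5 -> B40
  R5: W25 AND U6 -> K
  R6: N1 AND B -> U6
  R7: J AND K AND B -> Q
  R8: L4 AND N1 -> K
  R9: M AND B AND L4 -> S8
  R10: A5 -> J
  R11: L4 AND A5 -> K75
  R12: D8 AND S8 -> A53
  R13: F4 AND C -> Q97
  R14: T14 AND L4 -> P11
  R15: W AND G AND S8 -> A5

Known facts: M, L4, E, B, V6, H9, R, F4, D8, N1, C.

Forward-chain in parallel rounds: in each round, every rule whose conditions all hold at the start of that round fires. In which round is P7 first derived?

Round 1 — R1, R2, R6, R8, R9, R13, derive W, G, U6, K, S8, Q97.
Round 2 — R12, R15, derive A53, A5.
Round 3 — R10, R11, derive J, K75.
Round 4 — R7, derive Q.
Round 5 — R3, derive P7.
P7 first appears in round 5.

5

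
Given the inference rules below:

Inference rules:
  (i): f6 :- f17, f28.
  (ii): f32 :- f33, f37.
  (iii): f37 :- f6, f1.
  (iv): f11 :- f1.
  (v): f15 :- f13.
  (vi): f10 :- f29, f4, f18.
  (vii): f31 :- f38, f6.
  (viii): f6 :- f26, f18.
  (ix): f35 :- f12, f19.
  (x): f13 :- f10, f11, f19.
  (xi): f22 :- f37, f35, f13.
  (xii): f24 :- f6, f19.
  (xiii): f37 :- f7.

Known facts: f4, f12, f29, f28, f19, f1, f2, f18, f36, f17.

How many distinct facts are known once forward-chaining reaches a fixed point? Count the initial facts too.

19

Round 1: (i) [f6 :- f17, f28.]; (iv) [f11 :- f1.]; (vi) [f10 :- f29, f4, f18.]; (ix) [f35 :- f12, f19.]. New: f6, f11, f10, f35.
Round 2: (iii) [f37 :- f6, f1.]; (x) [f13 :- f10, f11, f19.]; (xii) [f24 :- f6, f19.]. New: f37, f13, f24.
Round 3: (v) [f15 :- f13.]; (xi) [f22 :- f37, f35, f13.]. New: f15, f22.
Closure: {f1, f10, f11, f12, f13, f15, f17, f18, f19, f2, f22, f24, f28, f29, f35, f36, f37, f4, f6} — 19 facts.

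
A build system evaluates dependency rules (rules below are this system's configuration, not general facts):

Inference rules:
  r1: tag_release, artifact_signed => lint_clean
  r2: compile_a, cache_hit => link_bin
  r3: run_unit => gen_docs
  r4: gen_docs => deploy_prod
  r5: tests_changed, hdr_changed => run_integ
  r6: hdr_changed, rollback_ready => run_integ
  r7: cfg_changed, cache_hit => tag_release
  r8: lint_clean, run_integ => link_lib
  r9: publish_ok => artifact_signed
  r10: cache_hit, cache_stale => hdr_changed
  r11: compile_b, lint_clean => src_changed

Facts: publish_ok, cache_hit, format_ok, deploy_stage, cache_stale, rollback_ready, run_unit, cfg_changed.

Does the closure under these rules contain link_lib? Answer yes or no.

Round 1: r3 [run_unit => gen_docs]; r7 [cfg_changed, cache_hit => tag_release]; r9 [publish_ok => artifact_signed]; r10 [cache_hit, cache_stale => hdr_changed]. New: gen_docs, tag_release, artifact_signed, hdr_changed.
Round 2: r1 [tag_release, artifact_signed => lint_clean]; r4 [gen_docs => deploy_prod]; r6 [hdr_changed, rollback_ready => run_integ]. New: lint_clean, deploy_prod, run_integ.
Round 3: r8 [lint_clean, run_integ => link_lib]. New: link_lib.
link_lib appears in round 3, so it is derivable.

yes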